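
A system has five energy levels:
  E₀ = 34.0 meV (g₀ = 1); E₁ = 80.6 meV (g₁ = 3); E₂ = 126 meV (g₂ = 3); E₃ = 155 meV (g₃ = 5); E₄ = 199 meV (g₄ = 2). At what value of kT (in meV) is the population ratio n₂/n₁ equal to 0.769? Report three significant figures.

173 meV

n₂/n₁ = (g₂/g₁) exp[−(E₂−E₁)/kT] = 0.769.
⇒ (E₂−E₁)/kT = ln((3/3)/0.769) = ln(1.3004) = 0.26267.
kT = 45.4 meV / 0.26267 = 173 meV.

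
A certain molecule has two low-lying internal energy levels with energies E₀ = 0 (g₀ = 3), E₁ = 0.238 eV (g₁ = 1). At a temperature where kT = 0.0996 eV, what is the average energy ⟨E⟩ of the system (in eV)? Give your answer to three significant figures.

Eᵢ/kT = 0, 2.3896.
Z = Σ gᵢe^(−Eᵢ/kT) = 3·e^(−0) + 1·e^(−2.3896) = 3.0000 + 0.091666 = 3.0917.
⟨E⟩ = Σ Eᵢ gᵢe^(−Eᵢ/kT) / Z = (0·3.0000 + 0.238·0.091666) / 3.0917 = 0.00706 eV.

0.00706 eV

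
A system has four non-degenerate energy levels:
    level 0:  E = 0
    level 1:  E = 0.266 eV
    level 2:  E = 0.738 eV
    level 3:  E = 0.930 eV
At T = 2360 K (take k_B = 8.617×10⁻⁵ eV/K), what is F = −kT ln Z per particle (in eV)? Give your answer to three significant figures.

k_BT = 8.617×10⁻⁵ × 2360 K = 0.20336 eV.
Eᵢ/kT = 0, 1.3080, 3.6290, 4.5732.
Z = Σ e^(−Eᵢ/kT) = e^(−0) + e^(−1.3080) + e^(−3.6290) + e^(−4.5732) = 1.0000 + 0.27036 + 0.026543 + 0.010325 = 1.3072.
F = −kT ln Z = −0.20336 × ln(1.3072) = −0.20336 × 0.26789 = -0.0545 eV.

-0.0545 eV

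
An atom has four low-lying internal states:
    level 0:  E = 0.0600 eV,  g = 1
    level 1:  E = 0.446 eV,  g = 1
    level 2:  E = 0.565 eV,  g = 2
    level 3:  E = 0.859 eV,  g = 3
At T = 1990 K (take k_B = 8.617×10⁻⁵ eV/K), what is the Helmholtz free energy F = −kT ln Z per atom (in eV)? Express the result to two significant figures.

k_BT = 8.617×10⁻⁵ × 1990 K = 0.1715 eV.
Eᵢ/kT = 0.3499, 2.601, 3.294, 5.009.
Z = Σ gᵢe^(−Eᵢ/kT) = 1·e^(−0.3499) + 1·e^(−2.601) + 2·e^(−3.294) + 3·e^(−5.009) = 0.7048 + 0.07420 + 0.07421 + 0.02003 = 0.8732.
F = −kT ln Z = −0.1715 × ln(0.8732) = −0.1715 × -0.1356 = 0.023 eV.

0.023 eV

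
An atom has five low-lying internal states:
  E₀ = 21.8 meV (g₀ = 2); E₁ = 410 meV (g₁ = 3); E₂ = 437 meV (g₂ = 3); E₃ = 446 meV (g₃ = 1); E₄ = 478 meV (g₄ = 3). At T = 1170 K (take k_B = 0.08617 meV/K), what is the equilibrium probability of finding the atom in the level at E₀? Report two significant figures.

k_BT = 0.08617 × 1170 K = 100.8 meV.
Eᵢ/kT = 0.2163, 4.067, 4.335, 4.425, 4.742.
Z = Σ gᵢe^(−Eᵢ/kT) = 2·e^(−0.2163) + 3·e^(−4.067) + 3·e^(−4.335) + 1·e^(−4.425) + 3·e^(−4.742) = 1.611 + 0.05139 + 0.03931 + 0.01197 + 0.02616 = 1.740.
P₀ = g₀ e^(−E₀/kT) / Z = 1.611/1.740 = 0.93.

0.93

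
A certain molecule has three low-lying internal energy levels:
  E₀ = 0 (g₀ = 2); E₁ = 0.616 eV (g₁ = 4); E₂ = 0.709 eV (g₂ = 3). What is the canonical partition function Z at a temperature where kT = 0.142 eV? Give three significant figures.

Eᵢ/kT = 0, 4.3380, 4.9930.
Z = Σ gᵢe^(−Eᵢ/kT) = 2·e^(−0) + 4·e^(−4.3380) + 3·e^(−4.9930) = 2.0000 + 0.052251 + 0.020356 = 2.0726.

Z = 2.07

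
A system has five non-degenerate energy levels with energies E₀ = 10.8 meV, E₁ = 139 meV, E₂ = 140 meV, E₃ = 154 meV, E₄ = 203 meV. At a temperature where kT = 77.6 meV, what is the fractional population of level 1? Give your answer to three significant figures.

Eᵢ/kT = 0.13918, 1.7912, 1.8041, 1.9845, 2.6160.
Z = Σ e^(−Eᵢ/kT) = e^(−0.13918) + e^(−1.7912) + e^(−1.8041) + e^(−1.9845) + e^(−2.6160) = 0.87007 + 0.16676 + 0.16462 + 0.13745 + 0.073095 = 1.4120.
P₁ = e^(−E₁/kT) / Z = 0.16676/1.4120 = 0.118.

0.118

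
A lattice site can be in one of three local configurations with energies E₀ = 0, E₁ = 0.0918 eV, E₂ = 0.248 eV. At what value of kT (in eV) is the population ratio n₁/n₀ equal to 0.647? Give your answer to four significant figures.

n₁/n₀ = exp[−(E₁−E₀)/kT] = 0.647.
⇒ (E₁−E₀)/kT = ln(1/0.647) = ln(1.54560) = 0.435412.
kT = 0.0918 eV / 0.435412 = 0.2108 eV.

0.2108 eV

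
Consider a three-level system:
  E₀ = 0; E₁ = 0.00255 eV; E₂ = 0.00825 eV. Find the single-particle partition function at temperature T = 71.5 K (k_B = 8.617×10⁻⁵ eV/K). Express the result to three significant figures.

Z = 1.92

k_BT = 8.617×10⁻⁵ × 71.5 K = 0.0061612 eV.
Eᵢ/kT = 0, 0.41388, 1.3390.
Z = Σ e^(−Eᵢ/kT) = e^(−0) + e^(−0.41388) + e^(−1.3390) = 1.0000 + 0.66108 + 0.26211 = 1.9232.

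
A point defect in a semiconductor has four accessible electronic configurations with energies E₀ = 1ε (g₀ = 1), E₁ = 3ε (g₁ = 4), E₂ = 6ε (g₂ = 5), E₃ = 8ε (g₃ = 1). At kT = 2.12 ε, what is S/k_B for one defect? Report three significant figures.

2.00

Eᵢ/kT = 0.47170, 1.4151, 2.8302, 3.7736.
Z = Σ gᵢe^(−Eᵢ/kT) = 1·e^(−0.47170) + 4·e^(−1.4151) + 5·e^(−2.8302) + 1·e^(−3.7736) = 0.62394 + 0.97161 + 0.29501 + 0.022969 = 1.9135.
⟨E⟩ = Σ EᵢPᵢ = 2.8704 ε.
S/k_B = ln Z + ⟨E⟩/kT = ln(1.9135) + 2.8704/2.12 = 0.64893 + 1.3540 = 2.00.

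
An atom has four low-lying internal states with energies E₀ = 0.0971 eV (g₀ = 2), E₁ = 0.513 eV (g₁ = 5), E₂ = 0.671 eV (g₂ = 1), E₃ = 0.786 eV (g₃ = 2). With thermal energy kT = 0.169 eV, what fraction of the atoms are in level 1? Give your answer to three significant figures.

Eᵢ/kT = 0.57456, 3.0355, 3.9704, 4.6509.
Z = Σ gᵢe^(−Eᵢ/kT) = 2·e^(−0.57456) + 5·e^(−3.0355) + 1·e^(−3.9704) + 2·e^(−4.6509) = 1.1259 + 0.24025 + 0.018866 + 0.019106 = 1.4041.
P₁ = g₁ e^(−E₁/kT) / Z = 0.24025/1.4041 = 0.171.

0.171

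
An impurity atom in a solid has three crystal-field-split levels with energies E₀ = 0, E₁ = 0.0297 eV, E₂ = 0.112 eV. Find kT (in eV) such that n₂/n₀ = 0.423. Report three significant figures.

n₂/n₀ = exp[−(E₂−E₀)/kT] = 0.423.
⇒ (E₂−E₀)/kT = ln(1/0.423) = ln(2.3641) = 0.86040.
kT = 0.112 eV / 0.86040 = 0.130 eV.

0.130 eV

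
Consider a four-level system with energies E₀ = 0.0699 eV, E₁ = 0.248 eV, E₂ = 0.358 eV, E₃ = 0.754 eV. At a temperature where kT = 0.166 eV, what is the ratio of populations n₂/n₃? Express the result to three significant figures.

10.9

n₂/n₃ = exp[−(E₂−E₃)/kT] = exp(−(-0.396 eV)/(0.166 eV)) = exp(2.3855) = 10.9.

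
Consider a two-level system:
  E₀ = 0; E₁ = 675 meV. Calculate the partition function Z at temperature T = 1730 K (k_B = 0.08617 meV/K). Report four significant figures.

k_BT = 0.08617 × 1730 K = 149.074 meV.
Eᵢ/kT = 0, 4.52795.
Z = Σ e^(−Eᵢ/kT) = e^(−0) + e^(−4.52795) = 1.00000 + 0.0108028 = 1.01080.

Z = 1.011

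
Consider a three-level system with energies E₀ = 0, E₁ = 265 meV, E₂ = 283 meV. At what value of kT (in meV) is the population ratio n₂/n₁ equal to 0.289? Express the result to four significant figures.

n₂/n₁ = exp[−(E₂−E₁)/kT] = 0.289.
⇒ (E₂−E₁)/kT = ln(1/0.289) = ln(3.46021) = 1.24133.
kT = 18 meV / 1.24133 = 14.50 meV.

14.50 meV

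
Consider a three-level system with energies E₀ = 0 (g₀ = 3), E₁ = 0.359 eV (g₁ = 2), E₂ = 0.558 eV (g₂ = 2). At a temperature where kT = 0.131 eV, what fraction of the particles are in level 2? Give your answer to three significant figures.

0.00895

Eᵢ/kT = 0, 2.7405, 4.2595.
Z = Σ gᵢe^(−Eᵢ/kT) = 3·e^(−0) + 2·e^(−2.7405) + 2·e^(−4.2595) = 3.0000 + 0.12908 + 0.028259 = 3.1573.
P₂ = g₂ e^(−E₂/kT) / Z = 0.028259/3.1573 = 0.00895.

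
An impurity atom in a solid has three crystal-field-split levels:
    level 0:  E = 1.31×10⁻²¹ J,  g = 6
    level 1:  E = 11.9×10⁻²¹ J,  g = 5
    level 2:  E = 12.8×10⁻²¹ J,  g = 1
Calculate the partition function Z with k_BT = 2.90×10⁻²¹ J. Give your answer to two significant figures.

Z = 3.9

Eᵢ/kT = 0.4517, 4.103, 4.414.
Z = Σ gᵢe^(−Eᵢ/kT) = 6·e^(−0.4517) + 5·e^(−4.103) + 1·e^(−4.414) = 3.819 + 0.08262 + 0.01211 = 3.914.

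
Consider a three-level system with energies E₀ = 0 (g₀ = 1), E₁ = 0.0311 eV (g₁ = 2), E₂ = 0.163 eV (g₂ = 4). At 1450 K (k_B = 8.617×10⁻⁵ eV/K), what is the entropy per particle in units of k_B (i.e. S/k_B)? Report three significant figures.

k_BT = 8.617×10⁻⁵ × 1450 K = 0.12495 eV.
Eᵢ/kT = 0, 0.24890, 1.3045.
Z = Σ gᵢe^(−Eᵢ/kT) = 1·e^(−0) + 2·e^(−0.24890) + 4·e^(−1.3045) = 1.0000 + 1.5593 + 1.0852 = 3.6445.
⟨E⟩ = Σ EᵢPᵢ = 0.061842 eV.
S/k_B = ln Z + ⟨E⟩/kT = ln(3.6445) + 0.061842/0.12495 = 1.2932 + 0.49493 = 1.79.

1.79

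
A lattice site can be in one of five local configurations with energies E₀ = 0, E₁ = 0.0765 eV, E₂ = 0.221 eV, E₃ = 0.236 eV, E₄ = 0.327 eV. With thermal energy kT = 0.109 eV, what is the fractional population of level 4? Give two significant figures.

Eᵢ/kT = 0, 0.7018, 2.028, 2.165, 3.000.
Z = Σ e^(−Eᵢ/kT) = e^(−0) + e^(−0.7018) + e^(−2.028) + e^(−2.165) + e^(−3.000) = 1.000 + 0.4957 + 0.1316 + 0.1147 + 0.04979 = 1.792.
P₄ = e^(−E₄/kT) / Z = 0.04979/1.792 = 0.028.

0.028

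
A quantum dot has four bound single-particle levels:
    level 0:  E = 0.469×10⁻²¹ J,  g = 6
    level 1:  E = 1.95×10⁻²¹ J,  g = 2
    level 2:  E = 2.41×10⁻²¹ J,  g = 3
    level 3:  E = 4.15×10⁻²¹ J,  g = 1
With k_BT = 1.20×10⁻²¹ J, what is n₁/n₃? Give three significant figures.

12.5

n₁/n₃ = (g₁/g₃) exp[−(E₁−E₃)/kT] = (2/1) × exp(−(-2.20 ×10⁻²¹ J)/(1.20 ×10⁻²¹ J)) = (2/1) × exp(1.8333) = 12.5.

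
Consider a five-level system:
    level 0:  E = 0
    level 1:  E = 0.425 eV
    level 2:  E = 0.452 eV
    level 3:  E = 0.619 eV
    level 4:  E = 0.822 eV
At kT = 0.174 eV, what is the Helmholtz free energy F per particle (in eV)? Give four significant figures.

-0.03155 eV

Eᵢ/kT = 0, 2.44253, 2.59770, 3.55747, 4.72414.
Z = Σ e^(−Eᵢ/kT) = e^(−0) + e^(−2.44253) + e^(−2.59770) + e^(−3.55747) + e^(−4.72414) = 1.00000 + 0.0869406 + 0.0744446 + 0.0285109 + 0.00887835 = 1.19877.
F = −kT ln Z = −0.174 × ln(1.19877) = −0.174 × 0.181296 = -0.03155 eV.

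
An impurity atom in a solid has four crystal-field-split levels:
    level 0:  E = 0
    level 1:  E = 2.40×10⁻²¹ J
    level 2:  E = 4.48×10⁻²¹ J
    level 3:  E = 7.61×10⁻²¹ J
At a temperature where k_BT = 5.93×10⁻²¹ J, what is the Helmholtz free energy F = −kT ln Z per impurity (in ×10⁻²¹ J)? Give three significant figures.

-5.23 ×10⁻²¹ J

Eᵢ/kT = 0, 0.40472, 0.75548, 1.2833.
Z = Σ e^(−Eᵢ/kT) = e^(−0) + e^(−0.40472) + e^(−0.75548) + e^(−1.2833) = 1.0000 + 0.66716 + 0.46979 + 0.27712 = 2.4141.
F = −kT ln Z = −5.93 × ln(2.4141) = −5.93 × 0.88133 = -5.23 ×10⁻²¹ J.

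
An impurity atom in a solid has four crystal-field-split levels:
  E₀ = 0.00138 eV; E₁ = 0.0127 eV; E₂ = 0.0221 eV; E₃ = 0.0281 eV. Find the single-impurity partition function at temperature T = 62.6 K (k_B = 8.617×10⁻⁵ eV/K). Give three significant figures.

k_BT = 8.617×10⁻⁵ × 62.6 K = 0.0053942 eV.
Eᵢ/kT = 0.25583, 2.3544, 4.0970, 5.2093.
Z = Σ e^(−Eᵢ/kT) = e^(−0.25583) + e^(−2.3544) + e^(−4.0970) + e^(−5.2093) = 0.77427 + 0.094950 + 0.016622 + 0.0054655 = 0.89131.

Z = 0.891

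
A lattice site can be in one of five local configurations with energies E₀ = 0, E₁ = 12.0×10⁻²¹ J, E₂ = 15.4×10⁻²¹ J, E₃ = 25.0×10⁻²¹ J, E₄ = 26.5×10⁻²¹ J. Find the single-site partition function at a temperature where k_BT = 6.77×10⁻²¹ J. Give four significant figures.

Eᵢ/kT = 0, 1.77253, 2.27474, 3.69276, 3.91433.
Z = Σ e^(−Eᵢ/kT) = e^(−0) + e^(−1.77253) + e^(−2.27474) + e^(−3.69276) + e^(−3.91433) = 1.00000 + 0.169903 + 0.102824 + 0.0249032 + 0.0199539 = 1.31758.

Z = 1.318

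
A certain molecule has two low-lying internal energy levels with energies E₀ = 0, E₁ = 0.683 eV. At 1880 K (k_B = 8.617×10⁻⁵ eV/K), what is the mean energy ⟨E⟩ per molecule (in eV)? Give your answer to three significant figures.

0.00993 eV

k_BT = 8.617×10⁻⁵ × 1880 K = 0.16200 eV.
Eᵢ/kT = 0, 4.2160.
Z = Σ e^(−Eᵢ/kT) = e^(−0) + e^(−4.2160) = 1.0000 + 0.014758 = 1.0148.
⟨E⟩ = Σ Eᵢ e^(−Eᵢ/kT) / Z = (0·1.0000 + 0.683·0.014758) / 1.0148 = 0.00993 eV.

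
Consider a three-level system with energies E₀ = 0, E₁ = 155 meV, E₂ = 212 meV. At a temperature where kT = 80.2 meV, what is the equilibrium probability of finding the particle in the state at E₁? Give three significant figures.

0.119

Eᵢ/kT = 0, 1.9327, 2.6434.
Z = Σ e^(−Eᵢ/kT) = e^(−0) + e^(−1.9327) + e^(−2.6434) = 1.0000 + 0.14476 + 0.071119 = 1.2159.
P₁ = e^(−E₁/kT) / Z = 0.14476/1.2159 = 0.119.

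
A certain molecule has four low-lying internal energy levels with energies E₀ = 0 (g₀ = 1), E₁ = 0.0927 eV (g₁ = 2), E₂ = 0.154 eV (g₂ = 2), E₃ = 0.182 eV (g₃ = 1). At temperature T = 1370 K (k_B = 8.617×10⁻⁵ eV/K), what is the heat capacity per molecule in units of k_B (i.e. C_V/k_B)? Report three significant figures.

k_BT = 8.617×10⁻⁵ × 1370 K = 0.11805 eV.
Eᵢ/kT = 0, 0.78526, 1.3045, 1.5417.
Z = Σ gᵢe^(−Eᵢ/kT) = 1·e^(−0) + 2·e^(−0.78526) + 2·e^(−1.3045) + 1·e^(−1.5417) = 1.0000 + 0.91200 + 0.54262 + 0.21402 = 2.6686.
⟨E⟩ = 0.077590 eV, ⟨E²⟩ = 0.010416 eV².
C_V/k_B = (⟨E²⟩ − ⟨E⟩²)/(kT)² = (0.010416 − 0.0060202)/0.013936 = 0.315.

0.315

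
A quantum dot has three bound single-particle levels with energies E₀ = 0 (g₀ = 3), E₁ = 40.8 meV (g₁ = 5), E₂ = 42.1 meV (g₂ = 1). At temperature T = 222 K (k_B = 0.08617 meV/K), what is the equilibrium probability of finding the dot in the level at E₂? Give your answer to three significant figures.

k_BT = 0.08617 × 222 K = 19.130 meV.
Eᵢ/kT = 0, 2.1328, 2.2007.
Z = Σ gᵢe^(−Eᵢ/kT) = 3·e^(−0) + 5·e^(−2.1328) + 1·e^(−2.2007) = 3.0000 + 0.59253 + 0.11073 = 3.7033.
P₂ = g₂ e^(−E₂/kT) / Z = 0.11073/3.7033 = 0.0299.

0.0299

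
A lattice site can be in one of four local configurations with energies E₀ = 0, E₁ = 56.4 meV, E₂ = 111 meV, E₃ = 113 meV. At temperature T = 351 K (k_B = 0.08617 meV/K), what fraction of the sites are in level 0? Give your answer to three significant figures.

0.830

k_BT = 0.08617 × 351 K = 30.246 meV.
Eᵢ/kT = 0, 1.8647, 3.6699, 3.7360.
Z = Σ e^(−Eᵢ/kT) = e^(−0) + e^(−1.8647) + e^(−3.6699) + e^(−3.7360) = 1.0000 + 0.15494 + 0.025479 + 0.023849 = 1.2043.
P₀ = e^(−E₀/kT) / Z = 1.0000/1.2043 = 0.830.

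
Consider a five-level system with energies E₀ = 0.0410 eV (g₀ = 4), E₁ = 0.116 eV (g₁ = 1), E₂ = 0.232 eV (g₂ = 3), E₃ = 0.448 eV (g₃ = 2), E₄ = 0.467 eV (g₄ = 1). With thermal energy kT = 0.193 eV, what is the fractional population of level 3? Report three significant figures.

0.0395

Eᵢ/kT = 0.21244, 0.60104, 1.2021, 2.3212, 2.4197.
Z = Σ gᵢe^(−Eᵢ/kT) = 4·e^(−0.21244) + 1·e^(−0.60104) + 3·e^(−1.2021) + 2·e^(−2.3212) + 1·e^(−2.4197) = 3.2344 + 0.54824 + 0.90169 + 0.19631 + 0.088948 = 4.9696.
P₃ = g₃ e^(−E₃/kT) / Z = 0.19631/4.9696 = 0.0395.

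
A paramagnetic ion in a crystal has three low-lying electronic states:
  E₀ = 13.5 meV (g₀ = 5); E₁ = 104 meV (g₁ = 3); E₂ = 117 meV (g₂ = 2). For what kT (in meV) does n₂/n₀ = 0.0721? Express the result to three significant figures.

n₂/n₀ = (g₂/g₀) exp[−(E₂−E₀)/kT] = 0.0721.
⇒ (E₂−E₀)/kT = ln((2/5)/0.0721) = ln(5.5479) = 1.7134.
kT = 103.5 meV / 1.7134 = 60.4 meV.

60.4 meV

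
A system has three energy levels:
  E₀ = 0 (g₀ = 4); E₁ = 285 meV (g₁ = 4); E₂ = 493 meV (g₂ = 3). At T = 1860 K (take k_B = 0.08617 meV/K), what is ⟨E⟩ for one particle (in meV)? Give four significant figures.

k_BT = 0.08617 × 1860 K = 160.276 meV.
Eᵢ/kT = 0, 1.77818, 3.07594.
Z = Σ gᵢe^(−Eᵢ/kT) = 4·e^(−0) + 4·e^(−1.77818) + 3·e^(−3.07594) = 4.00000 + 0.675781 + 0.138439 = 4.81422.
⟨E⟩ = Σ Eᵢ gᵢe^(−Eᵢ/kT) / Z = (0·4.00000 + 285·0.675781 + 493·0.138439) / 4.81422 = 54.18 meV.

54.18 meV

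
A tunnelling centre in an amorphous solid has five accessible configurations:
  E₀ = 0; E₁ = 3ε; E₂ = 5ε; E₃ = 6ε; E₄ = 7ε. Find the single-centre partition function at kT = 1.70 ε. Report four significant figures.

Eᵢ/kT = 0, 1.76471, 2.94118, 3.52941, 4.11765.
Z = Σ e^(−Eᵢ/kT) = e^(−0) + e^(−1.76471) + e^(−2.94118) + e^(−3.52941) + e^(−4.11765) = 1.00000 + 0.171236 + 0.0528034 + 0.0293222 + 0.0162827 = 1.26964.

Z = 1.270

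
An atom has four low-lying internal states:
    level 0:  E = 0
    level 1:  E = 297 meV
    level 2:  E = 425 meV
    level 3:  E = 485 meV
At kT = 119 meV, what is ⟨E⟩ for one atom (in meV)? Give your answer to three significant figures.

Eᵢ/kT = 0, 2.4958, 3.5714, 4.0756.
Z = Σ e^(−Eᵢ/kT) = e^(−0) + e^(−2.4958) + e^(−3.5714) + e^(−4.0756) = 1.0000 + 0.082430 + 0.028116 + 0.016982 = 1.1275.
⟨E⟩ = Σ Eᵢ e^(−Eᵢ/kT) / Z = (0·1.0000 + 297·0.082430 + 425·0.028116 + 485·0.016982) / 1.1275 = 39.6 meV.

39.6 meV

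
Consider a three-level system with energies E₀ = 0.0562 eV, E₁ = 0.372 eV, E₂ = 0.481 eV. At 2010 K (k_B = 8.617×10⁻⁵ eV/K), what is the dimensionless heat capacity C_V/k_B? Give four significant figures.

k_BT = 8.617×10⁻⁵ × 2010 K = 0.173202 eV.
Eᵢ/kT = 0.324477, 2.14778, 2.77710.
Z = Σ e^(−Eᵢ/kT) = e^(−0.324477) + e^(−2.14778) + e^(−2.77710) = 0.722905 + 0.116743 + 0.0622187 = 0.901867.
⟨E⟩ = 0.126385 eV, ⟨E²⟩ = 0.0364063 eV².
C_V/k_B = (⟨E²⟩ − ⟨E⟩²)/(kT)² = (0.0364063 − 0.0159732)/0.0299989 = 0.6811.

0.6811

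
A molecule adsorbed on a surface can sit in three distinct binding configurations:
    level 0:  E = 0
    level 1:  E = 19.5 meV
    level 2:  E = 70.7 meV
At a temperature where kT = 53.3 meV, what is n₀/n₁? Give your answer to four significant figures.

1.442

n₀/n₁ = exp[−(E₀−E₁)/kT] = exp(−(-19.5 meV)/(53.3 meV)) = exp(0.365854) = 1.442.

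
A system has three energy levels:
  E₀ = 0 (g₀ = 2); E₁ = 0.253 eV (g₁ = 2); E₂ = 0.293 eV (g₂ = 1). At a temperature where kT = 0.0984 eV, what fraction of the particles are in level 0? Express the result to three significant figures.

0.908

Eᵢ/kT = 0, 2.5711, 2.9776.
Z = Σ gᵢe^(−Eᵢ/kT) = 2·e^(−0) + 2·e^(−2.5711) + 1·e^(−2.9776) = 2.0000 + 0.15290 + 0.050915 = 2.2038.
P₀ = g₀ e^(−E₀/kT) / Z = 2.0000/2.2038 = 0.908.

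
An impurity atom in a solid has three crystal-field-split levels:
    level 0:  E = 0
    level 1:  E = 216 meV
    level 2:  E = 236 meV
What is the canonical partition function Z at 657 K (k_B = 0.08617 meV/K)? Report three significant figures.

k_BT = 0.08617 × 657 K = 56.614 meV.
Eᵢ/kT = 0, 3.8153, 4.1686.
Z = Σ e^(−Eᵢ/kT) = e^(−0) + e^(−3.8153) + e^(−4.1686) = 1.0000 + 0.022031 + 0.015474 = 1.0375.

Z = 1.04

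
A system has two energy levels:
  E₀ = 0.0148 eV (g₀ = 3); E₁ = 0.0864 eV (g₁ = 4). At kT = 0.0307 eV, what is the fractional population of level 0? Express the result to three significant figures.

0.885

Eᵢ/kT = 0.48208, 2.8143.
Z = Σ gᵢe^(−Eᵢ/kT) = 3·e^(−0.48208) + 4·e^(−2.8143) = 1.8525 + 0.23979 = 2.0923.
P₀ = g₀ e^(−E₀/kT) / Z = 1.8525/2.0923 = 0.885.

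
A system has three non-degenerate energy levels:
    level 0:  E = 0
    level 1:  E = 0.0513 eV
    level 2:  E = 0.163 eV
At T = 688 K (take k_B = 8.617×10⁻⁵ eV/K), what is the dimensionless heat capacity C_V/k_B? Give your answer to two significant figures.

0.41

k_BT = 8.617×10⁻⁵ × 688 K = 0.05928 eV.
Eᵢ/kT = 0, 0.8654, 2.750.
Z = Σ e^(−Eᵢ/kT) = e^(−0) + e^(−0.8654) + e^(−2.750) = 1.000 + 0.4209 + 0.06393 = 1.485.
⟨E⟩ = 0.02156 eV, ⟨E²⟩ = 0.001890 eV².
C_V/k_B = (⟨E²⟩ − ⟨E⟩²)/(kT)² = (0.001890 − 0.0004648)/0.003514 = 0.41.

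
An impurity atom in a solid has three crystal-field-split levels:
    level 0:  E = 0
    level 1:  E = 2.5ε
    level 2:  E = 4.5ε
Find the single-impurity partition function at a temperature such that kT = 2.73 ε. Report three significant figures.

Eᵢ/kT = 0, 0.91575, 1.6484.
Z = Σ e^(−Eᵢ/kT) = e^(−0) + e^(−0.91575) + e^(−1.6484) = 1.0000 + 0.40022 + 0.19236 = 1.5926.

Z = 1.59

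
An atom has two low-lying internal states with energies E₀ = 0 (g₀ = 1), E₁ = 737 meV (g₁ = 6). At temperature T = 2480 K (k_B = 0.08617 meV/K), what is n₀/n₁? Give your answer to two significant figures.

5.2

k_BT = 0.08617 × 2480 K = 213.7 meV.
n₀/n₁ = (g₀/g₁) exp[−(E₀−E₁)/kT] = (1/6) × exp(−(-737 meV)/(213.7 meV)) = (1/6) × exp(3.449) = 5.2.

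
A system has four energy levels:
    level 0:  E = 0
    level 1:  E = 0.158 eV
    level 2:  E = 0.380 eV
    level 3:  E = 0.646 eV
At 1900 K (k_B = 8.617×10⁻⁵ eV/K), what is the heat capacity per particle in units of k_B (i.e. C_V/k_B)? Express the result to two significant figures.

0.59

k_BT = 8.617×10⁻⁵ × 1900 K = 0.1637 eV.
Eᵢ/kT = 0, 0.9652, 2.321, 3.946.
Z = Σ e^(−Eᵢ/kT) = e^(−0) + e^(−0.9652) + e^(−2.321) + e^(−3.946) = 1.000 + 0.3809 + 0.09818 + 0.01933 = 1.498.
⟨E⟩ = 0.07342 eV, ⟨E²⟩ = 0.02120 eV².
C_V/k_B = (⟨E²⟩ − ⟨E⟩²)/(kT)² = (0.02120 − 0.005390)/0.02680 = 0.59.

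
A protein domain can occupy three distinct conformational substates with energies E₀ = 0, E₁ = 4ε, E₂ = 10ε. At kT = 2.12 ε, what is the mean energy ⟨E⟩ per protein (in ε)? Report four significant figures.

Eᵢ/kT = 0, 1.88679, 4.71698.
Z = Σ e^(−Eᵢ/kT) = e^(−0) + e^(−1.88679) + e^(−4.71698) = 1.00000 + 0.151558 + 0.00894214 = 1.16050.
⟨E⟩ = Σ Eᵢ e^(−Eᵢ/kT) / Z = (0·1.00000 + 4·0.151558 + 10·0.00894214) / 1.16050 = 0.5994 ε.

0.5994 ε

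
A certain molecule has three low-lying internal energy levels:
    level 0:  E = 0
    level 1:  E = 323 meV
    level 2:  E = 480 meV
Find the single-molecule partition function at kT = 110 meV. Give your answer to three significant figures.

Eᵢ/kT = 0, 2.9364, 4.3636.
Z = Σ e^(−Eᵢ/kT) = e^(−0) + e^(−2.9364) + e^(−4.3636) = 1.0000 + 0.053056 + 0.012732 = 1.0658.

Z = 1.07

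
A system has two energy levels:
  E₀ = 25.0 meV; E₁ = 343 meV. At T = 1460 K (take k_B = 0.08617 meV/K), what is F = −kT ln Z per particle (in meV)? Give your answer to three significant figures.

k_BT = 0.08617 × 1460 K = 125.81 meV.
Eᵢ/kT = 0.19871, 2.7263.
Z = Σ e^(−Eᵢ/kT) = e^(−0.19871) + e^(−2.7263) = 0.81979 + 0.065461 = 0.88525.
F = −kT ln Z = −125.81 × ln(0.88525) = −125.81 × -0.12189 = 15.3 meV.

15.3 meV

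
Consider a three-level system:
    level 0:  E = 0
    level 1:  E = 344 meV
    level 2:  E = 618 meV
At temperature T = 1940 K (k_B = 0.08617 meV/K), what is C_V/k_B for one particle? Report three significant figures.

0.669

k_BT = 0.08617 × 1940 K = 167.17 meV.
Eᵢ/kT = 0, 2.0578, 3.6968.
Z = Σ e^(−Eᵢ/kT) = e^(−0) + e^(−2.0578) + e^(−3.6968) = 1.0000 + 0.12773 + 0.024803 = 1.1525.
⟨E⟩ = 51.425 meV, ⟨E²⟩ = 21334 meV².
C_V/k_B = (⟨E²⟩ − ⟨E⟩²)/(kT)² = (21334 − 2644.5)/27946 = 0.669.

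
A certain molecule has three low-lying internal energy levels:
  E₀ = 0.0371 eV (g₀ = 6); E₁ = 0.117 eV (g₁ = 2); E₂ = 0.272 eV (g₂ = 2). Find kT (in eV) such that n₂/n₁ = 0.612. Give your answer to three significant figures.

n₂/n₁ = (g₂/g₁) exp[−(E₂−E₁)/kT] = 0.612.
⇒ (E₂−E₁)/kT = ln((2/2)/0.612) = ln(1.6340) = 0.49103.
kT = 0.155 eV / 0.49103 = 0.316 eV.

0.316 eV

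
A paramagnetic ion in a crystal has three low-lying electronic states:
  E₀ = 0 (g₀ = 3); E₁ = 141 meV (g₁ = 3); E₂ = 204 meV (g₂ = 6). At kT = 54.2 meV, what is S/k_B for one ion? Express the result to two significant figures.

1.5

Eᵢ/kT = 0, 2.601, 3.764.
Z = Σ gᵢe^(−Eᵢ/kT) = 3·e^(−0) + 3·e^(−2.601) + 6·e^(−3.764) = 3.000 + 0.2226 + 0.1391 = 3.362.
⟨E⟩ = Σ EᵢPᵢ = 17.78 meV.
S/k_B = ln Z + ⟨E⟩/kT = ln(3.362) + 17.78/54.2 = 1.213 + 0.3280 = 1.5.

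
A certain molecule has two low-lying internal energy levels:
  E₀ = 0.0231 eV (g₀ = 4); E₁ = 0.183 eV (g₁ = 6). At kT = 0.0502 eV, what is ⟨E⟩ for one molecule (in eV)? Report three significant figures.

Eᵢ/kT = 0.46016, 3.6454.
Z = Σ gᵢe^(−Eᵢ/kT) = 4·e^(−0.46016) + 6·e^(−3.6454) = 2.5247 + 0.15667 = 2.6814.
⟨E⟩ = Σ Eᵢ gᵢe^(−Eᵢ/kT) / Z = (0.0231·2.5247 + 0.183·0.15667) / 2.6814 = 0.0324 eV.

0.0324 eV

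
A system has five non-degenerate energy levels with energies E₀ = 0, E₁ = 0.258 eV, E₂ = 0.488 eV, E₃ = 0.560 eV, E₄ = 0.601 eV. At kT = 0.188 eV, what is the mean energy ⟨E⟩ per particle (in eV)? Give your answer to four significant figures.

0.1091 eV

Eᵢ/kT = 0, 1.37234, 2.59574, 2.97872, 3.19681.
Z = Σ e^(−Eᵢ/kT) = e^(−0) + e^(−1.37234) + e^(−2.59574) + e^(−2.97872) + e^(−3.19681) = 1.00000 + 0.253513 + 0.0745907 + 0.0508579 + 0.0408924 = 1.41985.
⟨E⟩ = Σ Eᵢ e^(−Eᵢ/kT) / Z = (0·1.00000 + 0.258·0.253513 + 0.488·0.0745907 + 0.560·0.0508579 + 0.601·0.0408924) / 1.41985 = 0.1091 eV.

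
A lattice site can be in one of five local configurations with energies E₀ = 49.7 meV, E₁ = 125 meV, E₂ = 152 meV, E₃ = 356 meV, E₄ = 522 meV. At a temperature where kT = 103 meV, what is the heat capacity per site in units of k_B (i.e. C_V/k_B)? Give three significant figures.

0.443

Eᵢ/kT = 0.48252, 1.2136, 1.4757, 3.4563, 5.0680.
Z = Σ e^(−Eᵢ/kT) = e^(−0.48252) + e^(−1.2136) + e^(−1.4757) + e^(−3.4563) + e^(−5.0680) = 0.61723 + 0.29713 + 0.22862 + 0.031546 + 0.0062950 = 1.1808.
⟨E⟩ = 99.157 meV, ⟨E²⟩ = 14535 meV².
C_V/k_B = (⟨E²⟩ − ⟨E⟩²)/(kT)² = (14535 − 9832.1)/10609 = 0.443.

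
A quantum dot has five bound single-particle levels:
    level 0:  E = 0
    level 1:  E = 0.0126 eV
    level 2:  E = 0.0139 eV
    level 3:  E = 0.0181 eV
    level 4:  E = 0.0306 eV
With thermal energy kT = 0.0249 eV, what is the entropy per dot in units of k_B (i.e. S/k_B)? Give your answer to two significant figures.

Eᵢ/kT = 0, 0.5060, 0.5582, 0.7269, 1.229.
Z = Σ e^(−Eᵢ/kT) = e^(−0) + e^(−0.5060) + e^(−0.5582) + e^(−0.7269) + e^(−1.229) = 1.000 + 0.6029 + 0.5722 + 0.4834 + 0.2926 = 2.951.
⟨E⟩ = Σ EᵢPᵢ = 0.01127 eV.
S/k_B = ln Z + ⟨E⟩/kT = ln(2.951) + 0.01127/0.0249 = 1.082 + 0.4526 = 1.5.

1.5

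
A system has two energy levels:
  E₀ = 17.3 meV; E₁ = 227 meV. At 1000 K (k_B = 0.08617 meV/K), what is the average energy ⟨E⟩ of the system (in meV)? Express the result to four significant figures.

34.21 meV

k_BT = 0.08617 × 1000 K = 86.1700 meV.
Eᵢ/kT = 0.200766, 2.63433.
Z = Σ e^(−Eᵢ/kT) = e^(−0.200766) + e^(−2.63433) = 0.818104 + 0.0717670 = 0.889871.
⟨E⟩ = Σ Eᵢ e^(−Eᵢ/kT) / Z = (17.3·0.818104 + 227·0.0717670) / 0.889871 = 34.21 meV.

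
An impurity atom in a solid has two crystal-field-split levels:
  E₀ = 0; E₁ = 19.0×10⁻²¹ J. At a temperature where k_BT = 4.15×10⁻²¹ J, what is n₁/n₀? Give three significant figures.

n₁/n₀ = exp[−(E₁−E₀)/kT] = exp(−(19.0 ×10⁻²¹ J)/(4.15 ×10⁻²¹ J)) = exp(-4.5783) = 0.0103.

0.0103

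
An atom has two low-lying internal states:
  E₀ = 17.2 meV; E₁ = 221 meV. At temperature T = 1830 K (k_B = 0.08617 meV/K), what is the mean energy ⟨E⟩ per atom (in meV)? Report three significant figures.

k_BT = 0.08617 × 1830 K = 157.69 meV.
Eᵢ/kT = 0.10907, 1.4015.
Z = Σ e^(−Eᵢ/kT) = e^(−0.10907) + e^(−1.4015) = 0.89667 + 0.24623 = 1.1429.
⟨E⟩ = Σ Eᵢ e^(−Eᵢ/kT) / Z = (17.2·0.89667 + 221·0.24623) / 1.1429 = 61.1 meV.

61.1 meV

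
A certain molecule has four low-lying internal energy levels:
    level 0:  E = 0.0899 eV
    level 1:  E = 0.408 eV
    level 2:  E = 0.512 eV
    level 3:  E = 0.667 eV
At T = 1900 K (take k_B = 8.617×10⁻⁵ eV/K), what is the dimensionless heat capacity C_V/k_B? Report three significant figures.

0.916

k_BT = 8.617×10⁻⁵ × 1900 K = 0.16372 eV.
Eᵢ/kT = 0.54911, 2.4921, 3.1273, 4.0740.
Z = Σ e^(−Eᵢ/kT) = e^(−0.54911) + e^(−2.4921) + e^(−3.1273) + e^(−4.0740) = 0.57746 + 0.082736 + 0.043836 + 0.017009 = 0.72104.
⟨E⟩ = 0.16568 eV, ⟨E²⟩ = 0.052006 eV².
C_V/k_B = (⟨E²⟩ − ⟨E⟩²)/(kT)² = (0.052006 − 0.027450)/0.026804 = 0.916.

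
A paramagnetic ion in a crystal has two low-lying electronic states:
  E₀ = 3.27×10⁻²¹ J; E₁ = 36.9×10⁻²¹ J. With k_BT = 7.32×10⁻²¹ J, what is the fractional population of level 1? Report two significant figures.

Eᵢ/kT = 0.4467, 5.041.
Z = Σ e^(−Eᵢ/kT) = e^(−0.4467) + e^(−5.041) = 0.6397 + 0.006467 = 0.6462.
P₁ = e^(−E₁/kT) / Z = 0.006467/0.6462 = 0.010.

0.010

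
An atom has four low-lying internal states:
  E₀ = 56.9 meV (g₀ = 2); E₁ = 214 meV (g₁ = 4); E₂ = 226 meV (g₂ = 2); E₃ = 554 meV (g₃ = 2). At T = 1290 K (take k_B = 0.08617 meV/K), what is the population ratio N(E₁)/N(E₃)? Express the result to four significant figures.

42.60

k_BT = 0.08617 × 1290 K = 111.159 meV.
n₁/n₃ = (g₁/g₃) exp[−(E₁−E₃)/kT] = (4/2) × exp(−(-340 meV)/(111.159 meV)) = (4/2) × exp(3.05868) = 42.60.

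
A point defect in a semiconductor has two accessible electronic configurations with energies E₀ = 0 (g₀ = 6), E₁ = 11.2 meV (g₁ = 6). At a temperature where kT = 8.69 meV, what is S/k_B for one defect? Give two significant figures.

Eᵢ/kT = 0, 1.289.
Z = Σ gᵢe^(−Eᵢ/kT) = 6·e^(−0) + 6·e^(−1.289) = 6.000 + 1.653 = 7.653.
⟨E⟩ = Σ EᵢPᵢ = 2.419 meV.
S/k_B = ln Z + ⟨E⟩/kT = ln(7.653) + 2.419/8.69 = 2.035 + 0.2784 = 2.3.

2.3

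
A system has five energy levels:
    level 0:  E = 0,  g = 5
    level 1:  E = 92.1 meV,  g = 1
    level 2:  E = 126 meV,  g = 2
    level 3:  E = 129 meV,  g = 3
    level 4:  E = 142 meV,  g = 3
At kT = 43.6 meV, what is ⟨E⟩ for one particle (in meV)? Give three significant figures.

11.2 meV

Eᵢ/kT = 0, 2.1124, 2.8899, 2.9587, 3.2569.
Z = Σ gᵢe^(−Eᵢ/kT) = 5·e^(−0) + 1·e^(−2.1124) + 2·e^(−2.8899) + 3·e^(−2.9587) + 3·e^(−3.2569) = 5.0000 + 0.12095 + 0.11116 + 0.15566 + 0.11552 = 5.5033.
⟨E⟩ = Σ Eᵢ gᵢe^(−Eᵢ/kT) / Z = (0·5.0000 + 92.1·0.12095 + 126·0.11116 + 129·0.15566 + 142·0.11552) / 5.5033 = 11.2 meV.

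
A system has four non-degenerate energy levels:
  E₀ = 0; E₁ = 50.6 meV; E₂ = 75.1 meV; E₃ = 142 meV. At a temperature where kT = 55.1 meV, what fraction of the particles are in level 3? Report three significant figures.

Eᵢ/kT = 0, 0.91833, 1.3630, 2.5771.
Z = Σ e^(−Eᵢ/kT) = e^(−0) + e^(−0.91833) + e^(−1.3630) + e^(−2.5771) = 1.0000 + 0.39919 + 0.25589 + 0.075994 = 1.7311.
P₃ = e^(−E₃/kT) / Z = 0.075994/1.7311 = 0.0439.

0.0439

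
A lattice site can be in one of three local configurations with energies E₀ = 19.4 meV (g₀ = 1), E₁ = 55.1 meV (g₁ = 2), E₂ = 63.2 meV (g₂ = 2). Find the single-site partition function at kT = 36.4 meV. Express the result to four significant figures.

Z = 1.379

Eᵢ/kT = 0.532967, 1.51374, 1.73626.
Z = Σ gᵢe^(−Eᵢ/kT) = 1·e^(−0.532967) + 2·e^(−1.51374) + 2·e^(−1.73626) = 0.586861 + 0.440171 + 0.352356 = 1.37939.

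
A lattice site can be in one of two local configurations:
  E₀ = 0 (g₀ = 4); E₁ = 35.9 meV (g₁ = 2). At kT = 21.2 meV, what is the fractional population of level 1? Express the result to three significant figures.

0.0842

Eᵢ/kT = 0, 1.6934.
Z = Σ gᵢe^(−Eᵢ/kT) = 4·e^(−0) + 2·e^(−1.6934) = 4.0000 + 0.36779 = 4.3678.
P₁ = g₁ e^(−E₁/kT) / Z = 0.36779/4.3678 = 0.0842.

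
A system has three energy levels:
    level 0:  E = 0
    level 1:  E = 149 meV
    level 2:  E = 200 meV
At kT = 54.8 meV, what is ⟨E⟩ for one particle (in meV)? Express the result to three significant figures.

13.8 meV

Eᵢ/kT = 0, 2.7190, 3.6496.
Z = Σ e^(−Eᵢ/kT) = e^(−0) + e^(−2.7190) + e^(−3.6496) = 1.0000 + 0.065941 + 0.026002 = 1.0919.
⟨E⟩ = Σ Eᵢ e^(−Eᵢ/kT) / Z = (0·1.0000 + 149·0.065941 + 200·0.026002) / 1.0919 = 13.8 meV.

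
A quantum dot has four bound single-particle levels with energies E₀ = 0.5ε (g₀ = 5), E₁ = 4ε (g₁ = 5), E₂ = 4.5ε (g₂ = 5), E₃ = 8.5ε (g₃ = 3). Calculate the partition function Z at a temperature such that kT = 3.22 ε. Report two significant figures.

Z = 7.2

Eᵢ/kT = 0.1553, 1.242, 1.398, 2.640.
Z = Σ gᵢe^(−Eᵢ/kT) = 5·e^(−0.1553) + 5·e^(−1.242) + 5·e^(−1.398) + 3·e^(−2.640) = 4.281 + 1.444 + 1.235 + 0.2141 = 7.174.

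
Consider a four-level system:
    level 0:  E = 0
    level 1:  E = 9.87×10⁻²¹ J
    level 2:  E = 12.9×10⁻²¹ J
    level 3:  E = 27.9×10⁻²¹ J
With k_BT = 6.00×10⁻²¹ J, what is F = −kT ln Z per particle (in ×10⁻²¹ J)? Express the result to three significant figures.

-1.66 ×10⁻²¹ J

Eᵢ/kT = 0, 1.6450, 2.1500, 4.6500.
Z = Σ e^(−Eᵢ/kT) = e^(−0) + e^(−1.6450) + e^(−2.1500) + e^(−4.6500) = 1.0000 + 0.19301 + 0.11648 + 0.0095616 = 1.3191.
F = −kT ln Z = −6.00 × ln(1.3191) = −6.00 × 0.27695 = -1.66 ×10⁻²¹ J.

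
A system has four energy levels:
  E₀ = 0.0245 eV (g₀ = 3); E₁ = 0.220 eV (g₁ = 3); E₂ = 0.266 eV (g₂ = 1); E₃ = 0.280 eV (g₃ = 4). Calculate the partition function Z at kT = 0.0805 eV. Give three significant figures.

Eᵢ/kT = 0.30435, 2.7329, 3.3043, 3.4783.
Z = Σ gᵢe^(−Eᵢ/kT) = 3·e^(−0.30435) + 3·e^(−2.7329) + 1·e^(−3.3043) + 4·e^(−3.4783) = 2.2128 + 0.19509 + 0.036725 + 0.12344 = 2.5681.

Z = 2.57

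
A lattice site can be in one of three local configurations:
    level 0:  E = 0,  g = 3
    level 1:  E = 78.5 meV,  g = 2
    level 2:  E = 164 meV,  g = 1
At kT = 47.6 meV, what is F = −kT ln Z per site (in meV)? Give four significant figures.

Eᵢ/kT = 0, 1.64916, 3.44538.
Z = Σ gᵢe^(−Eᵢ/kT) = 3·e^(−0) + 2·e^(−1.64916) + 1·e^(−3.44538) = 3.00000 + 0.384423 + 0.0318926 = 3.41632.
F = −kT ln Z = −47.6 × ln(3.41632) = −47.6 × 1.22856 = -58.48 meV.

-58.48 meV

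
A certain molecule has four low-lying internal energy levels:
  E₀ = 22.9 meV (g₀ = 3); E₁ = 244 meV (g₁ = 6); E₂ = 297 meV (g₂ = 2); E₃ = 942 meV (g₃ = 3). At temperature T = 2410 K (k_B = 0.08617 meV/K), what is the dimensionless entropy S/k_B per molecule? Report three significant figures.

2.27

k_BT = 0.08617 × 2410 K = 207.67 meV.
Eᵢ/kT = 0.11027, 1.1749, 1.4302, 4.5360.
Z = Σ gᵢe^(−Eᵢ/kT) = 3·e^(−0.11027) + 6·e^(−1.1749) + 2·e^(−1.4302) + 3·e^(−4.5360) = 2.6868 + 1.8531 + 0.47852 + 0.032149 = 5.0506.
⟨E⟩ = Σ EᵢPᵢ = 135.84 meV.
S/k_B = ln Z + ⟨E⟩/kT = ln(5.0506) + 135.84/207.67 = 1.6195 + 0.65411 = 2.27.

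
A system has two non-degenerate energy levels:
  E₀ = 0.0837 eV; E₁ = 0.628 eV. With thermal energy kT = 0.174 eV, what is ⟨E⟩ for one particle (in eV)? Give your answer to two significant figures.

0.11 eV

Eᵢ/kT = 0.4810, 3.609.
Z = Σ e^(−Eᵢ/kT) = e^(−0.4810) + e^(−3.609) = 0.6182 + 0.02708 = 0.6453.
⟨E⟩ = Σ Eᵢ e^(−Eᵢ/kT) / Z = (0.0837·0.6182 + 0.628·0.02708) / 0.6453 = 0.11 eV.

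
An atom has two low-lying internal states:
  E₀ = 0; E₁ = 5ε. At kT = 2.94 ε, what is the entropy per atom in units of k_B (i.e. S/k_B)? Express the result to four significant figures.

Eᵢ/kT = 0, 1.70068.
Z = Σ e^(−Eᵢ/kT) = e^(−0) + e^(−1.70068) = 1.00000 + 0.182559 = 1.18256.
⟨E⟩ = Σ EᵢPᵢ = 0.771880 ε.
S/k_B = ln Z + ⟨E⟩/kT = ln(1.18256) + 0.771880/2.94 = 0.167682 + 0.262544 = 0.4302.

0.4302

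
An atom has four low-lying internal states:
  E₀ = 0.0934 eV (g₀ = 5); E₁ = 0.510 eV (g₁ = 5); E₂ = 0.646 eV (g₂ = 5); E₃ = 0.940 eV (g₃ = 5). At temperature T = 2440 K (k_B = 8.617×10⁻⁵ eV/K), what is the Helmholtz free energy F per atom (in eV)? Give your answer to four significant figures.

k_BT = 8.617×10⁻⁵ × 2440 K = 0.210255 eV.
Eᵢ/kT = 0.444222, 2.42563, 3.07246, 4.47076.
Z = Σ gᵢe^(−Eᵢ/kT) = 5·e^(−0.444222) + 5·e^(−2.42563) + 5·e^(−3.07246) + 5·e^(−4.47076) = 3.20662 + 0.442112 + 0.231535 + 0.0571931 = 3.93746.
F = −kT ln Z = −0.210255 × ln(3.93746) = −0.210255 × 1.37054 = -0.2882 eV.

-0.2882 eV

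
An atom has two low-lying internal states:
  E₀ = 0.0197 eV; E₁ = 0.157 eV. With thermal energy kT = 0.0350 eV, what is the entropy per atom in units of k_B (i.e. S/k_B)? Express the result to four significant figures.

Eᵢ/kT = 0.562857, 4.48571.
Z = Σ e^(−Eᵢ/kT) = e^(−0.562857) + e^(−4.48571) = 0.569579 + 0.0112689 = 0.580848.
⟨E⟩ = Σ EᵢPᵢ = 0.0223637 eV.
S/k_B = ln Z + ⟨E⟩/kT = ln(0.580848) + 0.0223637/0.0350 = -0.543266 + 0.638963 = 0.09570.

0.09570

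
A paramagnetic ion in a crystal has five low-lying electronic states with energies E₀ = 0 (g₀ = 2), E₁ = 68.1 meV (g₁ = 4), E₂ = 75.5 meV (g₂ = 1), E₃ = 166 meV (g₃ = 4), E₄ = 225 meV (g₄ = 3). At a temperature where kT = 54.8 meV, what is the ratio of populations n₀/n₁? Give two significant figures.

1.7

n₀/n₁ = (g₀/g₁) exp[−(E₀−E₁)/kT] = (2/4) × exp(−(-68.1 meV)/(54.8 meV)) = (2/4) × exp(1.243) = 1.7.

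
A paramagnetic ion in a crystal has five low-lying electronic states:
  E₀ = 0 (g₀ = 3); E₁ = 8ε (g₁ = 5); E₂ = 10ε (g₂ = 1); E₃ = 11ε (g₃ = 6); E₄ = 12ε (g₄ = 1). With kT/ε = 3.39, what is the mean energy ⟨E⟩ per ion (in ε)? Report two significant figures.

Eᵢ/kT = 0, 2.360, 2.950, 3.245, 3.540.
Z = Σ gᵢe^(−Eᵢ/kT) = 3·e^(−0) + 5·e^(−2.360) + 1·e^(−2.950) + 6·e^(−3.245) + 1·e^(−3.540) = 3.000 + 0.4721 + 0.05234 + 0.2338 + 0.02901 = 3.787.
⟨E⟩ = Σ Eᵢ gᵢe^(−Eᵢ/kT) / Z = (0·3.000 + 8·0.4721 + 10·0.05234 + 11·0.2338 + 12·0.02901) / 3.787 = 1.9 ε.

1.9 ε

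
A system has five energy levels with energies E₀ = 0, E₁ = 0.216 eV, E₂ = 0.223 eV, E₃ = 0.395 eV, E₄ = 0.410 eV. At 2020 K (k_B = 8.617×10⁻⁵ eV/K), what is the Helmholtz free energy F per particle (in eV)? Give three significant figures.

k_BT = 8.617×10⁻⁵ × 2020 K = 0.17406 eV.
Eᵢ/kT = 0, 1.2410, 1.2812, 2.2693, 2.3555.
Z = Σ e^(−Eᵢ/kT) = e^(−0) + e^(−1.2410) + e^(−1.2812) + e^(−2.2693) + e^(−2.3555) = 1.0000 + 0.28909 + 0.27770 + 0.10338 + 0.094846 = 1.7650.
F = −kT ln Z = −0.17406 × ln(1.7650) = −0.17406 × 0.56815 = -0.0989 eV.

-0.0989 eV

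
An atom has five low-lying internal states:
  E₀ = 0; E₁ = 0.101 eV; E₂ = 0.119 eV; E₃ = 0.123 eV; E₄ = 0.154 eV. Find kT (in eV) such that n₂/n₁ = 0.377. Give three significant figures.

0.0185 eV

n₂/n₁ = exp[−(E₂−E₁)/kT] = 0.377.
⇒ (E₂−E₁)/kT = ln(1/0.377) = ln(2.6525) = 0.97550.
kT = 0.018 eV / 0.97550 = 0.0185 eV.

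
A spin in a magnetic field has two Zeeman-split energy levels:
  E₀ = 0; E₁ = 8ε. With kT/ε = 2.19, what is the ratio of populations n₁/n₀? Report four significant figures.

n₁/n₀ = exp[−(E₁−E₀)/kT] = exp(−(8ε)/(2.19ε)) = exp(-3.65297) = 0.02591.

0.02591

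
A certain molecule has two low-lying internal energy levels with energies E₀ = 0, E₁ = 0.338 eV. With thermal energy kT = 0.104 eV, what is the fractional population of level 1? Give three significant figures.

0.0373

Eᵢ/kT = 0, 3.2500.
Z = Σ e^(−Eᵢ/kT) = e^(−0) + e^(−3.2500) = 1.0000 + 0.038774 = 1.0388.
P₁ = e^(−E₁/kT) / Z = 0.038774/1.0388 = 0.0373.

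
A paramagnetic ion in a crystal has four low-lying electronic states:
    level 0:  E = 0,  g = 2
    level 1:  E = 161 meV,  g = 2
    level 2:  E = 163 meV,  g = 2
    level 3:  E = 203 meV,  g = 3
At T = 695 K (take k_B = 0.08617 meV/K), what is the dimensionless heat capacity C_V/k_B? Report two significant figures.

1.1

k_BT = 0.08617 × 695 K = 59.89 meV.
Eᵢ/kT = 0, 2.688, 2.722, 3.390.
Z = Σ gᵢe^(−Eᵢ/kT) = 2·e^(−0) + 2·e^(−2.688) + 2·e^(−2.722) + 3·e^(−3.390) = 2.000 + 0.1360 + 0.1315 + 0.1011 = 2.369.
⟨E⟩ = 26.95 meV, ⟨E²⟩ = 4722 meV².
C_V/k_B = (⟨E²⟩ − ⟨E⟩²)/(kT)² = (4722 − 726.3)/3587 = 1.1.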